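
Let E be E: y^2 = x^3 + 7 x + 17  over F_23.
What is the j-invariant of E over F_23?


Delta = -16(4 a^3 + 27 b^2) mod 23 = 9
-1728 * (4 a)^3 = -1728 * (4*7)^3 mod 23 = 16
j = 16 * 9^(-1) mod 23 = 12

j = 12 (mod 23)


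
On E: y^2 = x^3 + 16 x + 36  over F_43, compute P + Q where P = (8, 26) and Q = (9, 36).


P != Q, so use the chord formula.
s = (y2 - y1) / (x2 - x1) = (10) / (1) mod 43 = 10
x3 = s^2 - x1 - x2 mod 43 = 10^2 - 8 - 9 = 40
y3 = s (x1 - x3) - y1 mod 43 = 10 * (8 - 40) - 26 = 41

P + Q = (40, 41)


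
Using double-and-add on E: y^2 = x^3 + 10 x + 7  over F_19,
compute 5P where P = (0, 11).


k = 5 = 101_2 (binary, LSB first: 101)
Double-and-add from P = (0, 11):
  bit 0 = 1: acc = O + (0, 11) = (0, 11)
  bit 1 = 0: acc unchanged = (0, 11)
  bit 2 = 1: acc = (0, 11) + (2, 15) = (2, 4)

5P = (2, 4)


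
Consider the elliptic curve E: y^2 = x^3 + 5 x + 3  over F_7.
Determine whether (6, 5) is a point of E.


Check whether y^2 = x^3 + 5 x + 3 (mod 7) for (x, y) = (6, 5).
LHS: y^2 = 5^2 mod 7 = 4
RHS: x^3 + 5 x + 3 = 6^3 + 5*6 + 3 mod 7 = 4
LHS = RHS

Yes, on the curve


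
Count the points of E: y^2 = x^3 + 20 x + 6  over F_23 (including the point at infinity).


For each x in F_23, count y with y^2 = x^3 + 20 x + 6 mod 23:
  x = 0: RHS = 6, y in [11, 12]  -> 2 point(s)
  x = 1: RHS = 4, y in [2, 21]  -> 2 point(s)
  x = 2: RHS = 8, y in [10, 13]  -> 2 point(s)
  x = 3: RHS = 1, y in [1, 22]  -> 2 point(s)
  x = 4: RHS = 12, y in [9, 14]  -> 2 point(s)
  x = 5: RHS = 1, y in [1, 22]  -> 2 point(s)
  x = 7: RHS = 6, y in [11, 12]  -> 2 point(s)
  x = 9: RHS = 18, y in [8, 15]  -> 2 point(s)
  x = 11: RHS = 16, y in [4, 19]  -> 2 point(s)
  x = 13: RHS = 2, y in [5, 18]  -> 2 point(s)
  x = 15: RHS = 1, y in [1, 22]  -> 2 point(s)
  x = 16: RHS = 6, y in [11, 12]  -> 2 point(s)
  x = 19: RHS = 0, y in [0]  -> 1 point(s)
  x = 21: RHS = 4, y in [2, 21]  -> 2 point(s)
  x = 22: RHS = 8, y in [10, 13]  -> 2 point(s)
Affine points: 29. Add the point at infinity: total = 30.

#E(F_23) = 30


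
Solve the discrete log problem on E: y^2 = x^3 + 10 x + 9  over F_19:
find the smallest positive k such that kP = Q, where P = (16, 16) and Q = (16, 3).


Enumerate multiples of P until we hit Q = (16, 3):
  1P = (16, 16)
  2P = (15, 0)
  3P = (16, 3)
Match found at i = 3.

k = 3


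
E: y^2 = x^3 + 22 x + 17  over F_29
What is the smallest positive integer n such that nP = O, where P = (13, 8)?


Compute successive multiples of P until we hit O:
  1P = (13, 8)
  2P = (28, 9)
  3P = (21, 5)
  4P = (11, 13)
  5P = (4, 13)
  6P = (3, 9)
  7P = (22, 19)
  8P = (27, 20)
  ... (continuing to 27P)
  27P = O

ord(P) = 27


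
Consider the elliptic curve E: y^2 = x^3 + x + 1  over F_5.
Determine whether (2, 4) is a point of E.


Check whether y^2 = x^3 + 1 x + 1 (mod 5) for (x, y) = (2, 4).
LHS: y^2 = 4^2 mod 5 = 1
RHS: x^3 + 1 x + 1 = 2^3 + 1*2 + 1 mod 5 = 1
LHS = RHS

Yes, on the curve


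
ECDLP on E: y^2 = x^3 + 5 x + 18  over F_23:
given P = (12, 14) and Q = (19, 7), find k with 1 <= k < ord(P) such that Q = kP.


Enumerate multiples of P until we hit Q = (19, 7):
  1P = (12, 14)
  2P = (22, 9)
  3P = (18, 12)
  4P = (11, 1)
  5P = (8, 15)
  6P = (16, 10)
  7P = (19, 16)
  8P = (1, 22)
  9P = (13, 16)
  10P = (2, 6)
  11P = (17, 5)
  12P = (0, 15)
  13P = (15, 15)
  14P = (14, 16)
  15P = (21, 0)
  16P = (14, 7)
  17P = (15, 8)
  18P = (0, 8)
  19P = (17, 18)
  20P = (2, 17)
  21P = (13, 7)
  22P = (1, 1)
  23P = (19, 7)
Match found at i = 23.

k = 23


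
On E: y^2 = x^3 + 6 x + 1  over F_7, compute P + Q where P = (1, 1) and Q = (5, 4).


P != Q, so use the chord formula.
s = (y2 - y1) / (x2 - x1) = (3) / (4) mod 7 = 6
x3 = s^2 - x1 - x2 mod 7 = 6^2 - 1 - 5 = 2
y3 = s (x1 - x3) - y1 mod 7 = 6 * (1 - 2) - 1 = 0

P + Q = (2, 0)


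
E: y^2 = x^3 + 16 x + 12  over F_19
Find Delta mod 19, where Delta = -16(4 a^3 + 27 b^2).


4 a^3 + 27 b^2 = 4*16^3 + 27*12^2 = 16384 + 3888 = 20272
Delta = -16 * (20272) = -324352
Delta mod 19 = 16

Delta = 16 (mod 19)


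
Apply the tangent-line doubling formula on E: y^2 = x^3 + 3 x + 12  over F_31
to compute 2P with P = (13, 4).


Doubling: s = (3 x1^2 + a) / (2 y1)
s = (3*13^2 + 3) / (2*4) mod 31 = 25
x3 = s^2 - 2 x1 mod 31 = 25^2 - 2*13 = 10
y3 = s (x1 - x3) - y1 mod 31 = 25 * (13 - 10) - 4 = 9

2P = (10, 9)


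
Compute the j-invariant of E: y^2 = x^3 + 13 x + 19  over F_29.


Delta = -16(4 a^3 + 27 b^2) mod 29 = 23
-1728 * (4 a)^3 = -1728 * (4*13)^3 mod 29 = 18
j = 18 * 23^(-1) mod 29 = 26

j = 26 (mod 29)


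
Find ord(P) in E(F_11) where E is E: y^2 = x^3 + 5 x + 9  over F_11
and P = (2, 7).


Compute successive multiples of P until we hit O:
  1P = (2, 7)
  2P = (0, 8)
  3P = (1, 9)
  4P = (1, 2)
  5P = (0, 3)
  6P = (2, 4)
  7P = O

ord(P) = 7


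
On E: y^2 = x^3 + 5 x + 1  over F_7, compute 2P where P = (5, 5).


k = 2 = 10_2 (binary, LSB first: 01)
Double-and-add from P = (5, 5):
  bit 0 = 0: acc unchanged = O
  bit 1 = 1: acc = O + (5, 2) = (5, 2)

2P = (5, 2)


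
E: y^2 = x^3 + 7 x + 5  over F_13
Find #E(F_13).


For each x in F_13, count y with y^2 = x^3 + 7 x + 5 mod 13:
  x = 1: RHS = 0, y in [0]  -> 1 point(s)
  x = 2: RHS = 1, y in [1, 12]  -> 2 point(s)
  x = 3: RHS = 1, y in [1, 12]  -> 2 point(s)
  x = 5: RHS = 9, y in [3, 10]  -> 2 point(s)
  x = 6: RHS = 3, y in [4, 9]  -> 2 point(s)
  x = 8: RHS = 1, y in [1, 12]  -> 2 point(s)
  x = 9: RHS = 4, y in [2, 11]  -> 2 point(s)
  x = 10: RHS = 9, y in [3, 10]  -> 2 point(s)
  x = 11: RHS = 9, y in [3, 10]  -> 2 point(s)
  x = 12: RHS = 10, y in [6, 7]  -> 2 point(s)
Affine points: 19. Add the point at infinity: total = 20.

#E(F_13) = 20


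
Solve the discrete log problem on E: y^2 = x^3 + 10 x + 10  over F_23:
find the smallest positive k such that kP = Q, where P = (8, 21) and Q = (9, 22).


Enumerate multiples of P until we hit Q = (9, 22):
  1P = (8, 21)
  2P = (10, 11)
  3P = (7, 20)
  4P = (9, 1)
  5P = (15, 4)
  6P = (12, 15)
  7P = (11, 18)
  8P = (5, 22)
  9P = (5, 1)
  10P = (11, 5)
  11P = (12, 8)
  12P = (15, 19)
  13P = (9, 22)
Match found at i = 13.

k = 13


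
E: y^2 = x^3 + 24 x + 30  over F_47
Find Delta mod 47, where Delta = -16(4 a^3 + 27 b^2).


4 a^3 + 27 b^2 = 4*24^3 + 27*30^2 = 55296 + 24300 = 79596
Delta = -16 * (79596) = -1273536
Delta mod 47 = 23

Delta = 23 (mod 47)


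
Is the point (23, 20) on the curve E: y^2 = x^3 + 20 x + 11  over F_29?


Check whether y^2 = x^3 + 20 x + 11 (mod 29) for (x, y) = (23, 20).
LHS: y^2 = 20^2 mod 29 = 23
RHS: x^3 + 20 x + 11 = 23^3 + 20*23 + 11 mod 29 = 23
LHS = RHS

Yes, on the curve


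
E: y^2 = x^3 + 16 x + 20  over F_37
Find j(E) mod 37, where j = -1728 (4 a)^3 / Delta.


Delta = -16(4 a^3 + 27 b^2) mod 37 = 28
-1728 * (4 a)^3 = -1728 * (4*16)^3 mod 37 = 26
j = 26 * 28^(-1) mod 37 = 30

j = 30 (mod 37)


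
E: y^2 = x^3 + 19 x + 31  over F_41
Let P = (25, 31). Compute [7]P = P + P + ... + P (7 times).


k = 7 = 111_2 (binary, LSB first: 111)
Double-and-add from P = (25, 31):
  bit 0 = 1: acc = O + (25, 31) = (25, 31)
  bit 1 = 1: acc = (25, 31) + (1, 25) = (33, 8)
  bit 2 = 1: acc = (33, 8) + (6, 22) = (3, 22)

7P = (3, 22)


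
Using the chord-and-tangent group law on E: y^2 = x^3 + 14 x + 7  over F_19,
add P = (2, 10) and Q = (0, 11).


P != Q, so use the chord formula.
s = (y2 - y1) / (x2 - x1) = (1) / (17) mod 19 = 9
x3 = s^2 - x1 - x2 mod 19 = 9^2 - 2 - 0 = 3
y3 = s (x1 - x3) - y1 mod 19 = 9 * (2 - 3) - 10 = 0

P + Q = (3, 0)


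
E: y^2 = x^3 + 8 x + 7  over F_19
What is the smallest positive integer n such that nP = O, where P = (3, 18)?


Compute successive multiples of P until we hit O:
  1P = (3, 18)
  2P = (1, 4)
  3P = (7, 11)
  4P = (18, 13)
  5P = (15, 5)
  6P = (6, 9)
  7P = (0, 11)
  8P = (13, 3)
  ... (continuing to 25P)
  25P = O

ord(P) = 25


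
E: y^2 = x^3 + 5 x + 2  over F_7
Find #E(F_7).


For each x in F_7, count y with y^2 = x^3 + 5 x + 2 mod 7:
  x = 0: RHS = 2, y in [3, 4]  -> 2 point(s)
  x = 1: RHS = 1, y in [1, 6]  -> 2 point(s)
  x = 3: RHS = 2, y in [3, 4]  -> 2 point(s)
  x = 4: RHS = 2, y in [3, 4]  -> 2 point(s)
Affine points: 8. Add the point at infinity: total = 9.

#E(F_7) = 9


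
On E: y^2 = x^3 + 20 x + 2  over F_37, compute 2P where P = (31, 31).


Doubling: s = (3 x1^2 + a) / (2 y1)
s = (3*31^2 + 20) / (2*31) mod 37 = 14
x3 = s^2 - 2 x1 mod 37 = 14^2 - 2*31 = 23
y3 = s (x1 - x3) - y1 mod 37 = 14 * (31 - 23) - 31 = 7

2P = (23, 7)


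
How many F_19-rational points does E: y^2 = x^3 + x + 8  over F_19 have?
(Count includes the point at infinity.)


For each x in F_19, count y with y^2 = x^3 + 1 x + 8 mod 19:
  x = 3: RHS = 0, y in [0]  -> 1 point(s)
  x = 4: RHS = 0, y in [0]  -> 1 point(s)
  x = 5: RHS = 5, y in [9, 10]  -> 2 point(s)
  x = 7: RHS = 16, y in [4, 15]  -> 2 point(s)
  x = 9: RHS = 5, y in [9, 10]  -> 2 point(s)
  x = 10: RHS = 11, y in [7, 12]  -> 2 point(s)
  x = 11: RHS = 1, y in [1, 18]  -> 2 point(s)
  x = 12: RHS = 0, y in [0]  -> 1 point(s)
  x = 14: RHS = 11, y in [7, 12]  -> 2 point(s)
  x = 15: RHS = 16, y in [4, 15]  -> 2 point(s)
  x = 16: RHS = 16, y in [4, 15]  -> 2 point(s)
  x = 17: RHS = 17, y in [6, 13]  -> 2 point(s)
  x = 18: RHS = 6, y in [5, 14]  -> 2 point(s)
Affine points: 23. Add the point at infinity: total = 24.

#E(F_19) = 24


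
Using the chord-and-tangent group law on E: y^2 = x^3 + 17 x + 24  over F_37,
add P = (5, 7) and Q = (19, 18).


P != Q, so use the chord formula.
s = (y2 - y1) / (x2 - x1) = (11) / (14) mod 37 = 14
x3 = s^2 - x1 - x2 mod 37 = 14^2 - 5 - 19 = 24
y3 = s (x1 - x3) - y1 mod 37 = 14 * (5 - 24) - 7 = 23

P + Q = (24, 23)


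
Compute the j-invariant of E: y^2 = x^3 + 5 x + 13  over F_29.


Delta = -16(4 a^3 + 27 b^2) mod 29 = 18
-1728 * (4 a)^3 = -1728 * (4*5)^3 mod 29 = 10
j = 10 * 18^(-1) mod 29 = 7

j = 7 (mod 29)


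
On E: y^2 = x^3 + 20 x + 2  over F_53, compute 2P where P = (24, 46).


Doubling: s = (3 x1^2 + a) / (2 y1)
s = (3*24^2 + 20) / (2*46) mod 53 = 19
x3 = s^2 - 2 x1 mod 53 = 19^2 - 2*24 = 48
y3 = s (x1 - x3) - y1 mod 53 = 19 * (24 - 48) - 46 = 28

2P = (48, 28)


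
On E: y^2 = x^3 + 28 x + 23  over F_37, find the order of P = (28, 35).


Compute successive multiples of P until we hit O:
  1P = (28, 35)
  2P = (27, 36)
  3P = (20, 31)
  4P = (17, 26)
  5P = (26, 7)
  6P = (31, 34)
  7P = (11, 21)
  8P = (7, 28)
  ... (continuing to 28P)
  28P = O

ord(P) = 28


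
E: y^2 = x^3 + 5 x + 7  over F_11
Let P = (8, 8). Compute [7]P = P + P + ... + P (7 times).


k = 7 = 111_2 (binary, LSB first: 111)
Double-and-add from P = (8, 8):
  bit 0 = 1: acc = O + (8, 8) = (8, 8)
  bit 1 = 1: acc = (8, 8) + (10, 10) = (5, 6)
  bit 2 = 1: acc = (5, 6) + (7, 0) = (8, 3)

7P = (8, 3)


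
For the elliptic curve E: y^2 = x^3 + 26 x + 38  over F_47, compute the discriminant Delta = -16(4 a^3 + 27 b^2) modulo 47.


4 a^3 + 27 b^2 = 4*26^3 + 27*38^2 = 70304 + 38988 = 109292
Delta = -16 * (109292) = -1748672
Delta mod 47 = 10

Delta = 10 (mod 47)


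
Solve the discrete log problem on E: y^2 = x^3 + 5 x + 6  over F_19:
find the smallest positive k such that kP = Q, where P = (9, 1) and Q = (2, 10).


Enumerate multiples of P until we hit Q = (2, 10):
  1P = (9, 1)
  2P = (6, 10)
  3P = (13, 11)
  4P = (8, 11)
  5P = (7, 17)
  6P = (10, 7)
  7P = (17, 8)
  8P = (0, 14)
  9P = (2, 10)
Match found at i = 9.

k = 9


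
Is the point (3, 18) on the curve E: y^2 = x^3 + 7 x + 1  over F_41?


Check whether y^2 = x^3 + 7 x + 1 (mod 41) for (x, y) = (3, 18).
LHS: y^2 = 18^2 mod 41 = 37
RHS: x^3 + 7 x + 1 = 3^3 + 7*3 + 1 mod 41 = 8
LHS != RHS

No, not on the curve


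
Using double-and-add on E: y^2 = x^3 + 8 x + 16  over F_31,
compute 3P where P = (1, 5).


k = 3 = 11_2 (binary, LSB first: 11)
Double-and-add from P = (1, 5):
  bit 0 = 1: acc = O + (1, 5) = (1, 5)
  bit 1 = 1: acc = (1, 5) + (2, 28) = (30, 10)

3P = (30, 10)


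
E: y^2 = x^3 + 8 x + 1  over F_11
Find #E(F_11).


For each x in F_11, count y with y^2 = x^3 + 8 x + 1 mod 11:
  x = 0: RHS = 1, y in [1, 10]  -> 2 point(s)
  x = 2: RHS = 3, y in [5, 6]  -> 2 point(s)
  x = 4: RHS = 9, y in [3, 8]  -> 2 point(s)
  x = 5: RHS = 1, y in [1, 10]  -> 2 point(s)
  x = 6: RHS = 1, y in [1, 10]  -> 2 point(s)
  x = 7: RHS = 4, y in [2, 9]  -> 2 point(s)
  x = 8: RHS = 5, y in [4, 7]  -> 2 point(s)
  x = 10: RHS = 3, y in [5, 6]  -> 2 point(s)
Affine points: 16. Add the point at infinity: total = 17.

#E(F_11) = 17


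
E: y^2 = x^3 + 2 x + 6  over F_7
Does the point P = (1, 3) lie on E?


Check whether y^2 = x^3 + 2 x + 6 (mod 7) for (x, y) = (1, 3).
LHS: y^2 = 3^2 mod 7 = 2
RHS: x^3 + 2 x + 6 = 1^3 + 2*1 + 6 mod 7 = 2
LHS = RHS

Yes, on the curve


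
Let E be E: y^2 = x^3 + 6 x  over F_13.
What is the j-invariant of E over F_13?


Delta = -16(4 a^3 + 27 b^2) mod 13 = 8
-1728 * (4 a)^3 = -1728 * (4*6)^3 mod 13 = 5
j = 5 * 8^(-1) mod 13 = 12

j = 12 (mod 13)


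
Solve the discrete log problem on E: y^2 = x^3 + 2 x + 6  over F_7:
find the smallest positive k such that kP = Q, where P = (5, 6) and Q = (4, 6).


Enumerate multiples of P until we hit Q = (4, 6):
  1P = (5, 6)
  2P = (4, 1)
  3P = (2, 2)
  4P = (1, 4)
  5P = (3, 2)
  6P = (3, 5)
  7P = (1, 3)
  8P = (2, 5)
  9P = (4, 6)
Match found at i = 9.

k = 9


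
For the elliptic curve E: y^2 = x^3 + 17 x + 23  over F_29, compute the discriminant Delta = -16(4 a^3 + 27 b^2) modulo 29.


4 a^3 + 27 b^2 = 4*17^3 + 27*23^2 = 19652 + 14283 = 33935
Delta = -16 * (33935) = -542960
Delta mod 29 = 7

Delta = 7 (mod 29)


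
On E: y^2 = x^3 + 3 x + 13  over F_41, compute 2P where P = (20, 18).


Doubling: s = (3 x1^2 + a) / (2 y1)
s = (3*20^2 + 3) / (2*18) mod 41 = 30
x3 = s^2 - 2 x1 mod 41 = 30^2 - 2*20 = 40
y3 = s (x1 - x3) - y1 mod 41 = 30 * (20 - 40) - 18 = 38

2P = (40, 38)


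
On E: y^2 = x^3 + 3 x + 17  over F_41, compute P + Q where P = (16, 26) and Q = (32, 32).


P != Q, so use the chord formula.
s = (y2 - y1) / (x2 - x1) = (6) / (16) mod 41 = 26
x3 = s^2 - x1 - x2 mod 41 = 26^2 - 16 - 32 = 13
y3 = s (x1 - x3) - y1 mod 41 = 26 * (16 - 13) - 26 = 11

P + Q = (13, 11)


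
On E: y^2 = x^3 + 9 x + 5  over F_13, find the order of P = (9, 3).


Compute successive multiples of P until we hit O:
  1P = (9, 3)
  2P = (4, 12)
  3P = (10, 4)
  4P = (8, 11)
  5P = (8, 2)
  6P = (10, 9)
  7P = (4, 1)
  8P = (9, 10)
  ... (continuing to 9P)
  9P = O

ord(P) = 9


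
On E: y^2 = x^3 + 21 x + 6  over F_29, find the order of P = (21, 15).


Compute successive multiples of P until we hit O:
  1P = (21, 15)
  2P = (0, 21)
  3P = (14, 12)
  4P = (22, 26)
  5P = (20, 25)
  6P = (1, 17)
  7P = (16, 28)
  8P = (15, 10)
  ... (continuing to 28P)
  28P = O

ord(P) = 28


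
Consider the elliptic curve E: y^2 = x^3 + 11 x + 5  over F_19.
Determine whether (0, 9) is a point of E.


Check whether y^2 = x^3 + 11 x + 5 (mod 19) for (x, y) = (0, 9).
LHS: y^2 = 9^2 mod 19 = 5
RHS: x^3 + 11 x + 5 = 0^3 + 11*0 + 5 mod 19 = 5
LHS = RHS

Yes, on the curve


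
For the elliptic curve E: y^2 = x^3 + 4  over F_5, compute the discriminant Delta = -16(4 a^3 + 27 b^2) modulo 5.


4 a^3 + 27 b^2 = 4*0^3 + 27*4^2 = 0 + 432 = 432
Delta = -16 * (432) = -6912
Delta mod 5 = 3

Delta = 3 (mod 5)


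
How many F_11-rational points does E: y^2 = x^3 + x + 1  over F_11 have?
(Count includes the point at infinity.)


For each x in F_11, count y with y^2 = x^3 + 1 x + 1 mod 11:
  x = 0: RHS = 1, y in [1, 10]  -> 2 point(s)
  x = 1: RHS = 3, y in [5, 6]  -> 2 point(s)
  x = 2: RHS = 0, y in [0]  -> 1 point(s)
  x = 3: RHS = 9, y in [3, 8]  -> 2 point(s)
  x = 4: RHS = 3, y in [5, 6]  -> 2 point(s)
  x = 6: RHS = 3, y in [5, 6]  -> 2 point(s)
  x = 8: RHS = 4, y in [2, 9]  -> 2 point(s)
Affine points: 13. Add the point at infinity: total = 14.

#E(F_11) = 14


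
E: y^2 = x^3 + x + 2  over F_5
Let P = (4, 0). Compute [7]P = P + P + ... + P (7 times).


k = 7 = 111_2 (binary, LSB first: 111)
Double-and-add from P = (4, 0):
  bit 0 = 1: acc = O + (4, 0) = (4, 0)
  bit 1 = 1: acc = (4, 0) + O = (4, 0)
  bit 2 = 1: acc = (4, 0) + O = (4, 0)

7P = (4, 0)


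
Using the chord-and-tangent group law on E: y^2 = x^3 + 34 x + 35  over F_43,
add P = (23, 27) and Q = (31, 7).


P != Q, so use the chord formula.
s = (y2 - y1) / (x2 - x1) = (23) / (8) mod 43 = 19
x3 = s^2 - x1 - x2 mod 43 = 19^2 - 23 - 31 = 6
y3 = s (x1 - x3) - y1 mod 43 = 19 * (23 - 6) - 27 = 38

P + Q = (6, 38)


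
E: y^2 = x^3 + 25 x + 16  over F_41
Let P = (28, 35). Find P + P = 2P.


Doubling: s = (3 x1^2 + a) / (2 y1)
s = (3*28^2 + 25) / (2*35) mod 41 = 24
x3 = s^2 - 2 x1 mod 41 = 24^2 - 2*28 = 28
y3 = s (x1 - x3) - y1 mod 41 = 24 * (28 - 28) - 35 = 6

2P = (28, 6)


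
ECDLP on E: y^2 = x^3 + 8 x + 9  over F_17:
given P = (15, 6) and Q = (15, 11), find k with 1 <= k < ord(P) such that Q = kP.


Enumerate multiples of P until we hit Q = (15, 11):
  1P = (15, 6)
  2P = (3, 14)
  3P = (7, 0)
  4P = (3, 3)
  5P = (15, 11)
Match found at i = 5.

k = 5


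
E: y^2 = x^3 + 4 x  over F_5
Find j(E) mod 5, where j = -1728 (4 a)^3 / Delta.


Delta = -16(4 a^3 + 27 b^2) mod 5 = 4
-1728 * (4 a)^3 = -1728 * (4*4)^3 mod 5 = 2
j = 2 * 4^(-1) mod 5 = 3

j = 3 (mod 5)


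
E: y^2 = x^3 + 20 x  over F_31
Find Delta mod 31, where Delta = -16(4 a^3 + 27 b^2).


4 a^3 + 27 b^2 = 4*20^3 + 27*0^2 = 32000 + 0 = 32000
Delta = -16 * (32000) = -512000
Delta mod 31 = 27

Delta = 27 (mod 31)


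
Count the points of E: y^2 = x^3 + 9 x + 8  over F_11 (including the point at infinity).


For each x in F_11, count y with y^2 = x^3 + 9 x + 8 mod 11:
  x = 2: RHS = 1, y in [1, 10]  -> 2 point(s)
  x = 4: RHS = 9, y in [3, 8]  -> 2 point(s)
  x = 6: RHS = 3, y in [5, 6]  -> 2 point(s)
  x = 8: RHS = 9, y in [3, 8]  -> 2 point(s)
  x = 9: RHS = 4, y in [2, 9]  -> 2 point(s)
  x = 10: RHS = 9, y in [3, 8]  -> 2 point(s)
Affine points: 12. Add the point at infinity: total = 13.

#E(F_11) = 13


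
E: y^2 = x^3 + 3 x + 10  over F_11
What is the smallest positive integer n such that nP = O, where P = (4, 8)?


Compute successive multiples of P until we hit O:
  1P = (4, 8)
  2P = (1, 5)
  3P = (7, 0)
  4P = (1, 6)
  5P = (4, 3)
  6P = O

ord(P) = 6


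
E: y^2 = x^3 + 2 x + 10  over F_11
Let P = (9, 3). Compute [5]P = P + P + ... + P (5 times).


k = 5 = 101_2 (binary, LSB first: 101)
Double-and-add from P = (9, 3):
  bit 0 = 1: acc = O + (9, 3) = (9, 3)
  bit 1 = 0: acc unchanged = (9, 3)
  bit 2 = 1: acc = (9, 3) + (2, 0) = (4, 7)

5P = (4, 7)


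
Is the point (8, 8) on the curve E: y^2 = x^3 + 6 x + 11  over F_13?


Check whether y^2 = x^3 + 6 x + 11 (mod 13) for (x, y) = (8, 8).
LHS: y^2 = 8^2 mod 13 = 12
RHS: x^3 + 6 x + 11 = 8^3 + 6*8 + 11 mod 13 = 12
LHS = RHS

Yes, on the curve


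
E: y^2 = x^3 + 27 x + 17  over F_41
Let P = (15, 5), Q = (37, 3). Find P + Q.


P != Q, so use the chord formula.
s = (y2 - y1) / (x2 - x1) = (39) / (22) mod 41 = 26
x3 = s^2 - x1 - x2 mod 41 = 26^2 - 15 - 37 = 9
y3 = s (x1 - x3) - y1 mod 41 = 26 * (15 - 9) - 5 = 28

P + Q = (9, 28)


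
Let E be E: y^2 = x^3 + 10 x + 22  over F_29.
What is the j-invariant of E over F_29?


Delta = -16(4 a^3 + 27 b^2) mod 29 = 5
-1728 * (4 a)^3 = -1728 * (4*10)^3 mod 29 = 22
j = 22 * 5^(-1) mod 29 = 16

j = 16 (mod 29)


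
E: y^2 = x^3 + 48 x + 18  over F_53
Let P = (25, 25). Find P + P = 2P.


Doubling: s = (3 x1^2 + a) / (2 y1)
s = (3*25^2 + 48) / (2*25) mod 53 = 48
x3 = s^2 - 2 x1 mod 53 = 48^2 - 2*25 = 28
y3 = s (x1 - x3) - y1 mod 53 = 48 * (25 - 28) - 25 = 43

2P = (28, 43)


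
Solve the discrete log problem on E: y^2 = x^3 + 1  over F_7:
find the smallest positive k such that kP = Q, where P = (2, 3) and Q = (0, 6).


Enumerate multiples of P until we hit Q = (0, 6):
  1P = (2, 3)
  2P = (0, 1)
  3P = (6, 0)
  4P = (0, 6)
Match found at i = 4.

k = 4


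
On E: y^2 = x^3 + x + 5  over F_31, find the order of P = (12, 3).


Compute successive multiples of P until we hit O:
  1P = (12, 3)
  2P = (1, 21)
  3P = (3, 2)
  4P = (3, 29)
  5P = (1, 10)
  6P = (12, 28)
  7P = O

ord(P) = 7


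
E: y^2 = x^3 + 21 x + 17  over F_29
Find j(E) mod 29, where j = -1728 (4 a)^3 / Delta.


Delta = -16(4 a^3 + 27 b^2) mod 29 = 24
-1728 * (4 a)^3 = -1728 * (4*21)^3 mod 29 = 24
j = 24 * 24^(-1) mod 29 = 1

j = 1 (mod 29)


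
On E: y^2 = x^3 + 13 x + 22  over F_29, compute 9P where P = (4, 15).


k = 9 = 1001_2 (binary, LSB first: 1001)
Double-and-add from P = (4, 15):
  bit 0 = 1: acc = O + (4, 15) = (4, 15)
  bit 1 = 0: acc unchanged = (4, 15)
  bit 2 = 0: acc unchanged = (4, 15)
  bit 3 = 1: acc = (4, 15) + (17, 20) = (3, 1)

9P = (3, 1)


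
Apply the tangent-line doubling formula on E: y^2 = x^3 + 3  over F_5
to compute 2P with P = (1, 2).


Doubling: s = (3 x1^2 + a) / (2 y1)
s = (3*1^2 + 0) / (2*2) mod 5 = 2
x3 = s^2 - 2 x1 mod 5 = 2^2 - 2*1 = 2
y3 = s (x1 - x3) - y1 mod 5 = 2 * (1 - 2) - 2 = 1

2P = (2, 1)


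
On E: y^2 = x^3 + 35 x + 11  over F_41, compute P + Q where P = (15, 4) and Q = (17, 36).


P != Q, so use the chord formula.
s = (y2 - y1) / (x2 - x1) = (32) / (2) mod 41 = 16
x3 = s^2 - x1 - x2 mod 41 = 16^2 - 15 - 17 = 19
y3 = s (x1 - x3) - y1 mod 41 = 16 * (15 - 19) - 4 = 14

P + Q = (19, 14)


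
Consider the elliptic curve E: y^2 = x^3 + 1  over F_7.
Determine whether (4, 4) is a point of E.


Check whether y^2 = x^3 + 0 x + 1 (mod 7) for (x, y) = (4, 4).
LHS: y^2 = 4^2 mod 7 = 2
RHS: x^3 + 0 x + 1 = 4^3 + 0*4 + 1 mod 7 = 2
LHS = RHS

Yes, on the curve


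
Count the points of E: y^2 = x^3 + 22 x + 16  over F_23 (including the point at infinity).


For each x in F_23, count y with y^2 = x^3 + 22 x + 16 mod 23:
  x = 0: RHS = 16, y in [4, 19]  -> 2 point(s)
  x = 1: RHS = 16, y in [4, 19]  -> 2 point(s)
  x = 9: RHS = 0, y in [0]  -> 1 point(s)
  x = 11: RHS = 2, y in [5, 18]  -> 2 point(s)
  x = 14: RHS = 9, y in [3, 20]  -> 2 point(s)
  x = 15: RHS = 18, y in [8, 15]  -> 2 point(s)
  x = 16: RHS = 2, y in [5, 18]  -> 2 point(s)
  x = 17: RHS = 13, y in [6, 17]  -> 2 point(s)
  x = 19: RHS = 2, y in [5, 18]  -> 2 point(s)
  x = 22: RHS = 16, y in [4, 19]  -> 2 point(s)
Affine points: 19. Add the point at infinity: total = 20.

#E(F_23) = 20


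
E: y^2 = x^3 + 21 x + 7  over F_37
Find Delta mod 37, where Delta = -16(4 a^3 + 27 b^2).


4 a^3 + 27 b^2 = 4*21^3 + 27*7^2 = 37044 + 1323 = 38367
Delta = -16 * (38367) = -613872
Delta mod 37 = 32

Delta = 32 (mod 37)


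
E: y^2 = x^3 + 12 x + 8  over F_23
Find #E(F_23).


For each x in F_23, count y with y^2 = x^3 + 12 x + 8 mod 23:
  x = 0: RHS = 8, y in [10, 13]  -> 2 point(s)
  x = 3: RHS = 2, y in [5, 18]  -> 2 point(s)
  x = 5: RHS = 9, y in [3, 20]  -> 2 point(s)
  x = 8: RHS = 18, y in [8, 15]  -> 2 point(s)
  x = 10: RHS = 1, y in [1, 22]  -> 2 point(s)
  x = 16: RHS = 18, y in [8, 15]  -> 2 point(s)
  x = 22: RHS = 18, y in [8, 15]  -> 2 point(s)
Affine points: 14. Add the point at infinity: total = 15.

#E(F_23) = 15


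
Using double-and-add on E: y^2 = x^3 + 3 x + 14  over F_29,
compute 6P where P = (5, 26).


k = 6 = 110_2 (binary, LSB first: 011)
Double-and-add from P = (5, 26):
  bit 0 = 0: acc unchanged = O
  bit 1 = 1: acc = O + (14, 4) = (14, 4)
  bit 2 = 1: acc = (14, 4) + (26, 23) = (5, 3)

6P = (5, 3)


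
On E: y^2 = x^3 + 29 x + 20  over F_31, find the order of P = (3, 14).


Compute successive multiples of P until we hit O:
  1P = (3, 14)
  2P = (29, 27)
  3P = (7, 15)
  4P = (23, 12)
  5P = (14, 15)
  6P = (24, 1)
  7P = (6, 10)
  8P = (10, 16)
  ... (continuing to 37P)
  37P = O

ord(P) = 37


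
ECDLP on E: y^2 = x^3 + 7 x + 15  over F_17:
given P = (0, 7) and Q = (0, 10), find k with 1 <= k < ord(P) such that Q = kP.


Enumerate multiples of P until we hit Q = (0, 10):
  1P = (0, 7)
  2P = (13, 12)
  3P = (13, 5)
  4P = (0, 10)
Match found at i = 4.

k = 4


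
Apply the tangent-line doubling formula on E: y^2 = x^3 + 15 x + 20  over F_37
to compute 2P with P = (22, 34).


Doubling: s = (3 x1^2 + a) / (2 y1)
s = (3*22^2 + 15) / (2*34) mod 37 = 33
x3 = s^2 - 2 x1 mod 37 = 33^2 - 2*22 = 9
y3 = s (x1 - x3) - y1 mod 37 = 33 * (22 - 9) - 34 = 25

2P = (9, 25)


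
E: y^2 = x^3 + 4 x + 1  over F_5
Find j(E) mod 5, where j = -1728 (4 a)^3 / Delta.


Delta = -16(4 a^3 + 27 b^2) mod 5 = 2
-1728 * (4 a)^3 = -1728 * (4*4)^3 mod 5 = 2
j = 2 * 2^(-1) mod 5 = 1

j = 1 (mod 5)


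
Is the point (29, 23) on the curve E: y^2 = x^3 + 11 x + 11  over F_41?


Check whether y^2 = x^3 + 11 x + 11 (mod 41) for (x, y) = (29, 23).
LHS: y^2 = 23^2 mod 41 = 37
RHS: x^3 + 11 x + 11 = 29^3 + 11*29 + 11 mod 41 = 37
LHS = RHS

Yes, on the curve


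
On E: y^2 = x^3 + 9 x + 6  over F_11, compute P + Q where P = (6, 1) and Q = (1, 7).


P != Q, so use the chord formula.
s = (y2 - y1) / (x2 - x1) = (6) / (6) mod 11 = 1
x3 = s^2 - x1 - x2 mod 11 = 1^2 - 6 - 1 = 5
y3 = s (x1 - x3) - y1 mod 11 = 1 * (6 - 5) - 1 = 0

P + Q = (5, 0)


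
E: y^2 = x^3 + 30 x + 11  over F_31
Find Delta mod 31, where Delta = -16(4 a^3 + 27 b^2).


4 a^3 + 27 b^2 = 4*30^3 + 27*11^2 = 108000 + 3267 = 111267
Delta = -16 * (111267) = -1780272
Delta mod 31 = 27

Delta = 27 (mod 31)


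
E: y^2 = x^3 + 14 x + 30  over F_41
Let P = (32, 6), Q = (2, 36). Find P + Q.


P != Q, so use the chord formula.
s = (y2 - y1) / (x2 - x1) = (30) / (11) mod 41 = 40
x3 = s^2 - x1 - x2 mod 41 = 40^2 - 32 - 2 = 8
y3 = s (x1 - x3) - y1 mod 41 = 40 * (32 - 8) - 6 = 11

P + Q = (8, 11)


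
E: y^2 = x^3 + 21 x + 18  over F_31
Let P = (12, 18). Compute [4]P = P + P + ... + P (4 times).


k = 4 = 100_2 (binary, LSB first: 001)
Double-and-add from P = (12, 18):
  bit 0 = 0: acc unchanged = O
  bit 1 = 0: acc unchanged = O
  bit 2 = 1: acc = O + (12, 13) = (12, 13)

4P = (12, 13)


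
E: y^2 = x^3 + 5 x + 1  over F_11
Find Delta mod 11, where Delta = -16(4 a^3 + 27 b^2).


4 a^3 + 27 b^2 = 4*5^3 + 27*1^2 = 500 + 27 = 527
Delta = -16 * (527) = -8432
Delta mod 11 = 5

Delta = 5 (mod 11)


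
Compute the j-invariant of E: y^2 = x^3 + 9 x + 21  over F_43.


Delta = -16(4 a^3 + 27 b^2) mod 43 = 20
-1728 * (4 a)^3 = -1728 * (4*9)^3 mod 43 = 35
j = 35 * 20^(-1) mod 43 = 34

j = 34 (mod 43)


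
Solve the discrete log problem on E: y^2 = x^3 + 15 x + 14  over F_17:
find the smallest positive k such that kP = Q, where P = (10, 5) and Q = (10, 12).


Enumerate multiples of P until we hit Q = (10, 12):
  1P = (10, 5)
  2P = (16, 10)
  3P = (12, 16)
  4P = (4, 11)
  5P = (4, 6)
  6P = (12, 1)
  7P = (16, 7)
  8P = (10, 12)
Match found at i = 8.

k = 8


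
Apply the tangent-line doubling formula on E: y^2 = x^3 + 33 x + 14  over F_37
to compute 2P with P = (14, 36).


Doubling: s = (3 x1^2 + a) / (2 y1)
s = (3*14^2 + 33) / (2*36) mod 37 = 4
x3 = s^2 - 2 x1 mod 37 = 4^2 - 2*14 = 25
y3 = s (x1 - x3) - y1 mod 37 = 4 * (14 - 25) - 36 = 31

2P = (25, 31)


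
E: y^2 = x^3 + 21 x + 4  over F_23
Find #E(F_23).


For each x in F_23, count y with y^2 = x^3 + 21 x + 4 mod 23:
  x = 0: RHS = 4, y in [2, 21]  -> 2 point(s)
  x = 1: RHS = 3, y in [7, 16]  -> 2 point(s)
  x = 2: RHS = 8, y in [10, 13]  -> 2 point(s)
  x = 3: RHS = 2, y in [5, 18]  -> 2 point(s)
  x = 5: RHS = 4, y in [2, 21]  -> 2 point(s)
  x = 6: RHS = 1, y in [1, 22]  -> 2 point(s)
  x = 9: RHS = 2, y in [5, 18]  -> 2 point(s)
  x = 10: RHS = 18, y in [8, 15]  -> 2 point(s)
  x = 11: RHS = 2, y in [5, 18]  -> 2 point(s)
  x = 12: RHS = 6, y in [11, 12]  -> 2 point(s)
  x = 13: RHS = 13, y in [6, 17]  -> 2 point(s)
  x = 14: RHS = 6, y in [11, 12]  -> 2 point(s)
  x = 18: RHS = 4, y in [2, 21]  -> 2 point(s)
  x = 20: RHS = 6, y in [11, 12]  -> 2 point(s)
  x = 21: RHS = 0, y in [0]  -> 1 point(s)
Affine points: 29. Add the point at infinity: total = 30.

#E(F_23) = 30


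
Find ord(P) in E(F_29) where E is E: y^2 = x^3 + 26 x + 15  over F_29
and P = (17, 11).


Compute successive multiples of P until we hit O:
  1P = (17, 11)
  2P = (20, 3)
  3P = (12, 24)
  4P = (23, 22)
  5P = (27, 19)
  6P = (10, 12)
  7P = (18, 14)
  8P = (3, 2)
  ... (continuing to 27P)
  27P = O

ord(P) = 27


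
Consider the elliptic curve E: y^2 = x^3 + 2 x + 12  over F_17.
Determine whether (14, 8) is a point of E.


Check whether y^2 = x^3 + 2 x + 12 (mod 17) for (x, y) = (14, 8).
LHS: y^2 = 8^2 mod 17 = 13
RHS: x^3 + 2 x + 12 = 14^3 + 2*14 + 12 mod 17 = 13
LHS = RHS

Yes, on the curve


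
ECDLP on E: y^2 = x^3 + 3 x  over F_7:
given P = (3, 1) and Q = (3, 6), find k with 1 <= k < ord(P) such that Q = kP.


Enumerate multiples of P until we hit Q = (3, 6):
  1P = (3, 1)
  2P = (2, 0)
  3P = (3, 6)
Match found at i = 3.

k = 3


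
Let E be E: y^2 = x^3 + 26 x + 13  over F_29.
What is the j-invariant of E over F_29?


Delta = -16(4 a^3 + 27 b^2) mod 29 = 2
-1728 * (4 a)^3 = -1728 * (4*26)^3 mod 29 = 28
j = 28 * 2^(-1) mod 29 = 14

j = 14 (mod 29)


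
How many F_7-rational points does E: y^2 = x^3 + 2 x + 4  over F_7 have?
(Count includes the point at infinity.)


For each x in F_7, count y with y^2 = x^3 + 2 x + 4 mod 7:
  x = 0: RHS = 4, y in [2, 5]  -> 2 point(s)
  x = 1: RHS = 0, y in [0]  -> 1 point(s)
  x = 2: RHS = 2, y in [3, 4]  -> 2 point(s)
  x = 3: RHS = 2, y in [3, 4]  -> 2 point(s)
  x = 6: RHS = 1, y in [1, 6]  -> 2 point(s)
Affine points: 9. Add the point at infinity: total = 10.

#E(F_7) = 10


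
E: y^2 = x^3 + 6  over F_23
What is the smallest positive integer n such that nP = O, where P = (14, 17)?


Compute successive multiples of P until we hit O:
  1P = (14, 17)
  2P = (4, 22)
  3P = (11, 16)
  4P = (16, 13)
  5P = (20, 18)
  6P = (5, 19)
  7P = (12, 3)
  8P = (0, 12)
  ... (continuing to 24P)
  24P = O

ord(P) = 24


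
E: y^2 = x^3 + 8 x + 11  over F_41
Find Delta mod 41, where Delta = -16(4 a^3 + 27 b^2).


4 a^3 + 27 b^2 = 4*8^3 + 27*11^2 = 2048 + 3267 = 5315
Delta = -16 * (5315) = -85040
Delta mod 41 = 35

Delta = 35 (mod 41)


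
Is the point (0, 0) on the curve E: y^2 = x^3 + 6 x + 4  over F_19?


Check whether y^2 = x^3 + 6 x + 4 (mod 19) for (x, y) = (0, 0).
LHS: y^2 = 0^2 mod 19 = 0
RHS: x^3 + 6 x + 4 = 0^3 + 6*0 + 4 mod 19 = 4
LHS != RHS

No, not on the curve


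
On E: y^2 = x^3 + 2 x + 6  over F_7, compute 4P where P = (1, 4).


k = 4 = 100_2 (binary, LSB first: 001)
Double-and-add from P = (1, 4):
  bit 0 = 0: acc unchanged = O
  bit 1 = 0: acc unchanged = O
  bit 2 = 1: acc = O + (3, 2) = (3, 2)

4P = (3, 2)


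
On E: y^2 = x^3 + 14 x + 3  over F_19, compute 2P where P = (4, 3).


Doubling: s = (3 x1^2 + a) / (2 y1)
s = (3*4^2 + 14) / (2*3) mod 19 = 4
x3 = s^2 - 2 x1 mod 19 = 4^2 - 2*4 = 8
y3 = s (x1 - x3) - y1 mod 19 = 4 * (4 - 8) - 3 = 0

2P = (8, 0)


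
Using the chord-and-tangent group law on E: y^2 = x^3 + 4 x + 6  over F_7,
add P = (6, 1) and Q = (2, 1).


P != Q, so use the chord formula.
s = (y2 - y1) / (x2 - x1) = (0) / (3) mod 7 = 0
x3 = s^2 - x1 - x2 mod 7 = 0^2 - 6 - 2 = 6
y3 = s (x1 - x3) - y1 mod 7 = 0 * (6 - 6) - 1 = 6

P + Q = (6, 6)


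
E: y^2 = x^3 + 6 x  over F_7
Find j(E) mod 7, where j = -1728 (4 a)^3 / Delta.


Delta = -16(4 a^3 + 27 b^2) mod 7 = 1
-1728 * (4 a)^3 = -1728 * (4*6)^3 mod 7 = 6
j = 6 * 1^(-1) mod 7 = 6

j = 6 (mod 7)


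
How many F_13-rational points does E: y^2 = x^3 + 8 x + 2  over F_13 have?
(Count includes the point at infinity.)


For each x in F_13, count y with y^2 = x^3 + 8 x + 2 mod 13:
  x = 2: RHS = 0, y in [0]  -> 1 point(s)
  x = 3: RHS = 1, y in [1, 12]  -> 2 point(s)
  x = 9: RHS = 10, y in [6, 7]  -> 2 point(s)
  x = 10: RHS = 3, y in [4, 9]  -> 2 point(s)
  x = 11: RHS = 4, y in [2, 11]  -> 2 point(s)
Affine points: 9. Add the point at infinity: total = 10.

#E(F_13) = 10


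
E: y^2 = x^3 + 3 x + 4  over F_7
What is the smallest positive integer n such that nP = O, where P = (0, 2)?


Compute successive multiples of P until we hit O:
  1P = (0, 2)
  2P = (1, 6)
  3P = (1, 1)
  4P = (0, 5)
  5P = O

ord(P) = 5


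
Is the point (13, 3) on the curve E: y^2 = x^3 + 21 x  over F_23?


Check whether y^2 = x^3 + 21 x + 0 (mod 23) for (x, y) = (13, 3).
LHS: y^2 = 3^2 mod 23 = 9
RHS: x^3 + 21 x + 0 = 13^3 + 21*13 + 0 mod 23 = 9
LHS = RHS

Yes, on the curve


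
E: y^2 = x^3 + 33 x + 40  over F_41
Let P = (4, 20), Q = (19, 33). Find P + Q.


P != Q, so use the chord formula.
s = (y2 - y1) / (x2 - x1) = (13) / (15) mod 41 = 20
x3 = s^2 - x1 - x2 mod 41 = 20^2 - 4 - 19 = 8
y3 = s (x1 - x3) - y1 mod 41 = 20 * (4 - 8) - 20 = 23

P + Q = (8, 23)


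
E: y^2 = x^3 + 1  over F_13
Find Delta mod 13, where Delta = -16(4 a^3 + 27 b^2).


4 a^3 + 27 b^2 = 4*0^3 + 27*1^2 = 0 + 27 = 27
Delta = -16 * (27) = -432
Delta mod 13 = 10

Delta = 10 (mod 13)


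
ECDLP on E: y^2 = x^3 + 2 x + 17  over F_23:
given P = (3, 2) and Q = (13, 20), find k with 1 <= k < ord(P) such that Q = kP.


Enumerate multiples of P until we hit Q = (13, 20):
  1P = (3, 2)
  2P = (2, 11)
  3P = (7, 11)
  4P = (8, 4)
  5P = (14, 12)
  6P = (15, 8)
  7P = (11, 17)
  8P = (10, 5)
  9P = (13, 20)
Match found at i = 9.

k = 9


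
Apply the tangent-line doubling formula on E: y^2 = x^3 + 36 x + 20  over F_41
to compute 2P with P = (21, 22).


Doubling: s = (3 x1^2 + a) / (2 y1)
s = (3*21^2 + 36) / (2*22) mod 41 = 2
x3 = s^2 - 2 x1 mod 41 = 2^2 - 2*21 = 3
y3 = s (x1 - x3) - y1 mod 41 = 2 * (21 - 3) - 22 = 14

2P = (3, 14)


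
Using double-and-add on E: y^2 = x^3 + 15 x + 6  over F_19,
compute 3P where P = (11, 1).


k = 3 = 11_2 (binary, LSB first: 11)
Double-and-add from P = (11, 1):
  bit 0 = 1: acc = O + (11, 1) = (11, 1)
  bit 1 = 1: acc = (11, 1) + (17, 5) = (2, 5)

3P = (2, 5)


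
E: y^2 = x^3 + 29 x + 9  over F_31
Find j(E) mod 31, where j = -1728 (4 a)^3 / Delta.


Delta = -16(4 a^3 + 27 b^2) mod 31 = 23
-1728 * (4 a)^3 = -1728 * (4*29)^3 mod 31 = 27
j = 27 * 23^(-1) mod 31 = 16

j = 16 (mod 31)


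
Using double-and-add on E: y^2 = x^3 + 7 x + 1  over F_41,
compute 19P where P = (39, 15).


k = 19 = 10011_2 (binary, LSB first: 11001)
Double-and-add from P = (39, 15):
  bit 0 = 1: acc = O + (39, 15) = (39, 15)
  bit 1 = 1: acc = (39, 15) + (8, 6) = (19, 8)
  bit 2 = 0: acc unchanged = (19, 8)
  bit 3 = 0: acc unchanged = (19, 8)
  bit 4 = 1: acc = (19, 8) + (17, 21) = (37, 27)

19P = (37, 27)


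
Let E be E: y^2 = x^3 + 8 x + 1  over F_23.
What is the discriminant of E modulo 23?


4 a^3 + 27 b^2 = 4*8^3 + 27*1^2 = 2048 + 27 = 2075
Delta = -16 * (2075) = -33200
Delta mod 23 = 12

Delta = 12 (mod 23)


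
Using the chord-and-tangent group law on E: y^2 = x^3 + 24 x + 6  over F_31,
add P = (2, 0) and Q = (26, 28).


P != Q, so use the chord formula.
s = (y2 - y1) / (x2 - x1) = (28) / (24) mod 31 = 27
x3 = s^2 - x1 - x2 mod 31 = 27^2 - 2 - 26 = 19
y3 = s (x1 - x3) - y1 mod 31 = 27 * (2 - 19) - 0 = 6

P + Q = (19, 6)


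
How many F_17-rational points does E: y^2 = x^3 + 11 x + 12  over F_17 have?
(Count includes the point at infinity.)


For each x in F_17, count y with y^2 = x^3 + 11 x + 12 mod 17:
  x = 2: RHS = 8, y in [5, 12]  -> 2 point(s)
  x = 3: RHS = 4, y in [2, 15]  -> 2 point(s)
  x = 4: RHS = 1, y in [1, 16]  -> 2 point(s)
  x = 8: RHS = 0, y in [0]  -> 1 point(s)
  x = 10: RHS = 0, y in [0]  -> 1 point(s)
  x = 11: RHS = 2, y in [6, 11]  -> 2 point(s)
  x = 12: RHS = 2, y in [6, 11]  -> 2 point(s)
  x = 15: RHS = 16, y in [4, 13]  -> 2 point(s)
  x = 16: RHS = 0, y in [0]  -> 1 point(s)
Affine points: 15. Add the point at infinity: total = 16.

#E(F_17) = 16


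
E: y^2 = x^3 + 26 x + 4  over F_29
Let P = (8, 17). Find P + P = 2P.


Doubling: s = (3 x1^2 + a) / (2 y1)
s = (3*8^2 + 26) / (2*17) mod 29 = 3
x3 = s^2 - 2 x1 mod 29 = 3^2 - 2*8 = 22
y3 = s (x1 - x3) - y1 mod 29 = 3 * (8 - 22) - 17 = 28

2P = (22, 28)


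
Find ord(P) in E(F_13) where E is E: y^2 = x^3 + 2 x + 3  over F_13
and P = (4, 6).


Compute successive multiples of P until we hit O:
  1P = (4, 6)
  2P = (9, 10)
  3P = (10, 10)
  4P = (11, 11)
  5P = (7, 3)
  6P = (3, 6)
  7P = (6, 7)
  8P = (0, 9)
  ... (continuing to 18P)
  18P = O

ord(P) = 18


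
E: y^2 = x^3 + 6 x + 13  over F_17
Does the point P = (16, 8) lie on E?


Check whether y^2 = x^3 + 6 x + 13 (mod 17) for (x, y) = (16, 8).
LHS: y^2 = 8^2 mod 17 = 13
RHS: x^3 + 6 x + 13 = 16^3 + 6*16 + 13 mod 17 = 6
LHS != RHS

No, not on the curve


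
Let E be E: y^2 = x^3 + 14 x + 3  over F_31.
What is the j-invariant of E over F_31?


Delta = -16(4 a^3 + 27 b^2) mod 31 = 17
-1728 * (4 a)^3 = -1728 * (4*14)^3 mod 31 = 8
j = 8 * 17^(-1) mod 31 = 26

j = 26 (mod 31)


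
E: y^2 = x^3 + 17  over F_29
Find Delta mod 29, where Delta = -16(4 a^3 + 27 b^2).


4 a^3 + 27 b^2 = 4*0^3 + 27*17^2 = 0 + 7803 = 7803
Delta = -16 * (7803) = -124848
Delta mod 29 = 26

Delta = 26 (mod 29)


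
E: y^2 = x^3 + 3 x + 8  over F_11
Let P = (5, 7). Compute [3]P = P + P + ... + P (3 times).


k = 3 = 11_2 (binary, LSB first: 11)
Double-and-add from P = (5, 7):
  bit 0 = 1: acc = O + (5, 7) = (5, 7)
  bit 1 = 1: acc = (5, 7) + (6, 0) = (5, 4)

3P = (5, 4)


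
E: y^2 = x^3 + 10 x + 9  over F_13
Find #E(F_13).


For each x in F_13, count y with y^2 = x^3 + 10 x + 9 mod 13:
  x = 0: RHS = 9, y in [3, 10]  -> 2 point(s)
  x = 3: RHS = 1, y in [1, 12]  -> 2 point(s)
  x = 4: RHS = 9, y in [3, 10]  -> 2 point(s)
  x = 6: RHS = 12, y in [5, 8]  -> 2 point(s)
  x = 8: RHS = 3, y in [4, 9]  -> 2 point(s)
  x = 9: RHS = 9, y in [3, 10]  -> 2 point(s)
  x = 10: RHS = 4, y in [2, 11]  -> 2 point(s)
Affine points: 14. Add the point at infinity: total = 15.

#E(F_13) = 15


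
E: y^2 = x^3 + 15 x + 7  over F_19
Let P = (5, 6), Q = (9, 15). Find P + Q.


P != Q, so use the chord formula.
s = (y2 - y1) / (x2 - x1) = (9) / (4) mod 19 = 7
x3 = s^2 - x1 - x2 mod 19 = 7^2 - 5 - 9 = 16
y3 = s (x1 - x3) - y1 mod 19 = 7 * (5 - 16) - 6 = 12

P + Q = (16, 12)


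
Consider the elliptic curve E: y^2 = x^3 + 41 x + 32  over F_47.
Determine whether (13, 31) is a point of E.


Check whether y^2 = x^3 + 41 x + 32 (mod 47) for (x, y) = (13, 31).
LHS: y^2 = 31^2 mod 47 = 21
RHS: x^3 + 41 x + 32 = 13^3 + 41*13 + 32 mod 47 = 36
LHS != RHS

No, not on the curve


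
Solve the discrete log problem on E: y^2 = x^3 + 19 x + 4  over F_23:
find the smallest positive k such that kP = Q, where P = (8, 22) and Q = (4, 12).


Enumerate multiples of P until we hit Q = (4, 12):
  1P = (8, 22)
  2P = (11, 7)
  3P = (6, 14)
  4P = (2, 2)
  5P = (19, 18)
  6P = (14, 22)
  7P = (1, 1)
  8P = (0, 2)
  9P = (4, 11)
  10P = (20, 14)
  11P = (21, 2)
  12P = (21, 21)
  13P = (20, 9)
  14P = (4, 12)
Match found at i = 14.

k = 14


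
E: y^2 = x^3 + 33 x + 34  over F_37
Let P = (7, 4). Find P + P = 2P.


Doubling: s = (3 x1^2 + a) / (2 y1)
s = (3*7^2 + 33) / (2*4) mod 37 = 4
x3 = s^2 - 2 x1 mod 37 = 4^2 - 2*7 = 2
y3 = s (x1 - x3) - y1 mod 37 = 4 * (7 - 2) - 4 = 16

2P = (2, 16)


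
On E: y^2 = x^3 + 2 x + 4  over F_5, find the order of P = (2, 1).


Compute successive multiples of P until we hit O:
  1P = (2, 1)
  2P = (0, 3)
  3P = (4, 1)
  4P = (4, 4)
  5P = (0, 2)
  6P = (2, 4)
  7P = O

ord(P) = 7


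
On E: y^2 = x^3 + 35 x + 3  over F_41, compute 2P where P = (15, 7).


Doubling: s = (3 x1^2 + a) / (2 y1)
s = (3*15^2 + 35) / (2*7) mod 41 = 39
x3 = s^2 - 2 x1 mod 41 = 39^2 - 2*15 = 15
y3 = s (x1 - x3) - y1 mod 41 = 39 * (15 - 15) - 7 = 34

2P = (15, 34)


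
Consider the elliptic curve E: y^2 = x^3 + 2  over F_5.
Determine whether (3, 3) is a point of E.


Check whether y^2 = x^3 + 0 x + 2 (mod 5) for (x, y) = (3, 3).
LHS: y^2 = 3^2 mod 5 = 4
RHS: x^3 + 0 x + 2 = 3^3 + 0*3 + 2 mod 5 = 4
LHS = RHS

Yes, on the curve


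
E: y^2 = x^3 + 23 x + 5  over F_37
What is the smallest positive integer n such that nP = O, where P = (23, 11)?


Compute successive multiples of P until we hit O:
  1P = (23, 11)
  2P = (25, 31)
  3P = (15, 32)
  4P = (3, 29)
  5P = (7, 19)
  6P = (35, 32)
  7P = (26, 30)
  8P = (24, 32)
  ... (continuing to 17P)
  17P = O

ord(P) = 17
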